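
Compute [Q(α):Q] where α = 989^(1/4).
[Q(α):Q] = 4

α is a root of x^4 - 989. By Eisenstein's criterion at the prime p = 23 (which divides the constant term 989 but p^2 = 529 does not, since 989 is squarefree), x^4 - 989 is irreducible over Q. Hence [Q(α):Q] = 4.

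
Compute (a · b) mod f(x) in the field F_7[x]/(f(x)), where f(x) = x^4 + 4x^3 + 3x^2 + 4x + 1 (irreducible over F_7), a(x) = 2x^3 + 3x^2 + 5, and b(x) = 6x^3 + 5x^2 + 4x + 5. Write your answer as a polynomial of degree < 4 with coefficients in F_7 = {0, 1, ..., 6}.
a · b ≡ 6x^3 + 5x^2 + 3x (mod f(x))

Multiply in F_7[x]: a(x)·b(x) = (2x^3 + 3x^2 + 5)·(6x^3 + 5x^2 + 4x + 5) = 5x^6 + 2x^4 + 3x^3 + 5x^2 + 6x + 4. This has degree ≥ 4, so divide by f(x) over F_7: 5x^6 + 2x^4 + 3x^3 + 5x^2 + 6x + 4 = (5x^2 + x + 4)·(x^4 + 4x^3 + 3x^2 + 4x + 1) + (6x^3 + 5x^2 + 3x). Hence a·b ≡ 6x^3 + 5x^2 + 3x (mod f). (F_7[x]/(f) is a field with 7^4 = 2401 elements since f is irreducible of degree 4.)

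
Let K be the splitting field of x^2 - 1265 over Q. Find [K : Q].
[K : Q] = 2

f(x) = x^2 - 1265 factors as (x - √1265)(x + √1265). The splitting field is K = Q(√1265). Since 1265 is squarefree and > 1, it is not a perfect square, so x^2 - 1265 is irreducible over Q and [Q(√1265) : Q] = 2. Hence [K : Q] = 2.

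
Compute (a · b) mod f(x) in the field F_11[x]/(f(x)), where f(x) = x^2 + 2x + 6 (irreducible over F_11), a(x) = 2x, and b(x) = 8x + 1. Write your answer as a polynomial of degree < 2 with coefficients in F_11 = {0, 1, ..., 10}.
a · b ≡ 3x + 3 (mod f(x))

Multiply in F_11[x]: a(x)·b(x) = (2x)·(8x + 1) = 5x^2 + 2x. This has degree ≥ 2, so divide by f(x) over F_11: 5x^2 + 2x = (5)·(x^2 + 2x + 6) + (3x + 3). Hence a·b ≡ 3x + 3 (mod f). (F_11[x]/(f) is a field with 11^2 = 121 elements since f is irreducible of degree 2.)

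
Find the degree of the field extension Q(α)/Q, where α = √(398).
[Q(α):Q] = 2

[Q(α):Q] equals the degree of the minimal polynomial of α. Here α^2 = 398 and x^2 - 398 is irreducible (d = 398 is squarefree, ≠ 1, hence not a square), so deg(m_α) = 2. Thus [Q(α):Q] = 2.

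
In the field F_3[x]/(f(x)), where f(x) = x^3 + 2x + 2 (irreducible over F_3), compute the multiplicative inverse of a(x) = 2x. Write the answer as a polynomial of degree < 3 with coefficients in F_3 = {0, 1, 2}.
a(x)^(-1) ≡ 2x^2 + 1 (mod f(x))

Since f is irreducible over F_3, F_3[x]/(f) is a field and a(x) ≠ 0 has an inverse. Apply the extended Euclidean algorithm to f(x) and a(x) in F_3[x]: f(x) = (2x^2 + 1)·a(x) + (2). The last nonzero remainder is the constant 2 = gcd(f, a) in F_3. Back-substituting through the division chain expresses 2 = s(x)·a(x) + t(x)·f(x) with s(x) ≡ x^2 + 2 (mod f), so (x^2 + 2)·a(x) ≡ 2 (mod f). Multiplying by 2^(-1) ≡ 2 in F_3 gives a(x)^(-1) ≡ 2·(x^2 + 2) ≡ 2x^2 + 1 (mod f). Check: (2x)·(2x^2 + 1) = x^3 + 2x ≡ 1 (mod x^3 + 2x + 2).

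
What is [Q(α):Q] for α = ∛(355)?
[Q(α):Q] = 3

The minimal polynomial of α is x^3 - 355, irreducible over Q since 355 is not a perfect cube (so x^3 - 355 has no rational root). Hence [Q(α):Q] = deg(m_α) = 3.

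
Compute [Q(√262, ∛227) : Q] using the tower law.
[Q(√262, ∛227) : Q] = 6

Let L = Q(√262, ∛227). Since Q(√262) ⊂ L and [Q(√262):Q] = 2, the tower law gives 2 | [L:Q]. Likewise Q(∛227) ⊂ L with [Q(∛227):Q] = 3 (because 227 is not a perfect cube), so 3 | [L:Q]. As gcd(2,3) = 1, [L:Q] is divisible by 6. Conversely L is generated over Q by √262 and ∛227, so [L:Q] ≤ 2·3 = 6. Therefore [Q(√262, ∛227) : Q] = 6.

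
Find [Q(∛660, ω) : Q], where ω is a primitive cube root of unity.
[Q(∛660, ω) : Q] = 6

[Q(∛660):Q] = 3 (min poly x^3 - 660, irreducible since 660 is not a perfect cube). [Q(ω):Q] = 2 (min poly x^2 + x + 1). Since Q(∛660) ⊂ R and ω ∉ R, we have ω ∉ Q(∛660), so x^2 + x + 1 remains irreducible over Q(∛660) and [Q(∛660, ω) : Q(∛660)] = 2. By the tower law, [Q(∛660, ω) : Q] = 3 · 2 = 6. (In fact Q(∛660, ω) is the splitting field of x^3 - 660 over Q.)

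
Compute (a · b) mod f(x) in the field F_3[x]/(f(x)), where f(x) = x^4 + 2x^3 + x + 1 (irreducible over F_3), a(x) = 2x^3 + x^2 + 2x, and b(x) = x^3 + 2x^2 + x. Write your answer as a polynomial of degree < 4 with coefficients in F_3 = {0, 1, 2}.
a · b ≡ x^3 + 2x^2 + x + 2 (mod f(x))

Multiply in F_3[x]: a(x)·b(x) = (2x^3 + x^2 + 2x)·(x^3 + 2x^2 + x) = 2x^6 + 2x^5 + 2x^3 + 2x^2. This has degree ≥ 4, so divide by f(x) over F_3: 2x^6 + 2x^5 + 2x^3 + 2x^2 = (2x^2 + x + 1)·(x^4 + 2x^3 + x + 1) + (x^3 + 2x^2 + x + 2). Hence a·b ≡ x^3 + 2x^2 + x + 2 (mod f). (F_3[x]/(f) is a field with 3^4 = 81 elements since f is irreducible of degree 4.)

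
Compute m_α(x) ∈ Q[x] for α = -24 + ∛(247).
m_α(x) = x^3 + 72x^2 + 1728x + 13577

Set β = α + 24 = ∛(247), so β^3 = 247. Then (α + 24)^3 - 247 = 0, i.e. α is a root of g(x) = (x + 24)^3 - 247 = x^3 + 72x^2 + 1728x + 13577. Since g(x) = h(x + 24) where h(x) = x^3 - 247, and h is irreducible over Q (because 247 is not a perfect cube, so h has no rational root, and a monic cubic with no rational root is irreducible), g is also irreducible (irreducibility is preserved under the substitution x → x + 24). Hence m_α(x) = x^3 + 72x^2 + 1728x + 13577.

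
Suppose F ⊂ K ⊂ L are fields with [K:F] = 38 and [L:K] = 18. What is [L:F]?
[L:F] = 684

The tower law says that for any tower of field extensions F ⊂ K ⊂ L with finite degrees, [L:F] = [L:K] · [K:F]. Here this gives [L:F] = 18 · 38 = 684.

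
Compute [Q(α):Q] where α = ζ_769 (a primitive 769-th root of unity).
[Q(α):Q] = 768

The minimal polynomial of ζ_769 over Q is the 769-th cyclotomic polynomial Φ_769(x), which is irreducible over Q and has degree φ(769) = 768. Hence [Q(α):Q] = φ(769) = 768.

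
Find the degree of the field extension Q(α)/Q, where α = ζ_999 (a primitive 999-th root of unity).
[Q(α):Q] = 648

The minimal polynomial of ζ_999 over Q is the 999-th cyclotomic polynomial Φ_999(x), which is irreducible over Q and has degree φ(999) = 648. Hence [Q(α):Q] = φ(999) = 648.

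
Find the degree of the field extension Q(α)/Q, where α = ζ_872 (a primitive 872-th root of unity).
[Q(α):Q] = 432

The minimal polynomial of ζ_872 over Q is the 872-th cyclotomic polynomial Φ_872(x), which is irreducible over Q and has degree φ(872) = 432. Hence [Q(α):Q] = φ(872) = 432.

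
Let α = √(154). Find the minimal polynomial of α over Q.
m_α(x) = x^2 - 154

α satisfies α^2 - 154 = 0, so x^2 - 154 annihilates α. Since d = 154 is squarefree and ≠ 1, it is not a perfect square in Q, so x^2 - 154 has no rational root and is therefore irreducible over Q (a degree-2 polynomial over a field is irreducible iff it has no root). Hence m_α(x) = x^2 - 154.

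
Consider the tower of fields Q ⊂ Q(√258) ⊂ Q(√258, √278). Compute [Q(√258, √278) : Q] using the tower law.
[Q(√258, √278) : Q] = 4

[Q(√258):Q] = 2 (min poly x^2 - 258, irreducible since 258 is squarefree > 1). For the top step, suppose √278 ∈ Q(√258), say √278 = c + d√258 with c, d ∈ Q. Squaring: 278 = c^2 + 258d^2 + 2cd√258. Since √258 ∉ Q this forces 2cd = 0. If d = 0 then √278 = c ∈ Q, contradicting 278 squarefree > 1. If c = 0 then 278 = 258d^2, so 258·278 = (258d)^2 is a perfect square in Q — but 258·278 = 71724 is not a perfect square (since 258 and 278 are distinct squarefree integers). Contradiction. Hence √278 ∉ Q(√258), so x^2 - 278 stays irreducible over Q(√258) and [Q(√258, √278) : Q(√258)] = 2. By the tower law, [Q(√258, √278) : Q] = 2 · 2 = 4.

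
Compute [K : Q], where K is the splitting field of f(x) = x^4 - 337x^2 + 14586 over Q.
[K : Q] = 4

Solving the quadratic in x^2: x^2 = (337 ± √(337^2 - 4·14586))/2 = (337 ± √55225)/2 = (337 ± 235)/2, giving x^2 = 51 or x^2 = 286. So f(x) = (x^2 - 51)(x^2 - 286) and the roots of f are ±√51, ±√286. Hence the splitting field is K = Q(√51, √286). Since 51 and 286 are distinct squarefree integers > 1, their product 14586 is not a perfect square, so √286 ∉ Q(√51). By the tower law [K:Q] = [Q(√51,√286):Q(√51)] · [Q(√51):Q] = 2 · 2 = 4.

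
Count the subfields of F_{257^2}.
F_{257^2} has 2 subfields

The subfields of F_{p^n} are exactly the fields F_{p^d} for d | n (each is the fixed field of the unique index-d subgroup of Gal(F_{p^n}/F_p) ≅ Z/nZ). The divisors of n = 2 are {1, 2}, giving 2 subfields: F_{257^1}, F_{257^2}.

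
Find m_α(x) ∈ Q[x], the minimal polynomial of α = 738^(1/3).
m_α(x) = x^3 - 738

α satisfies α^3 = 738, so x^3 - 738 annihilates α. By the rational root test, a rational root p/q (in lowest terms) of x^3 - 738 would satisfy p^3 = 738 q^3, forcing q = 1 and p^3 = 738; but 738 is not a perfect cube, contradiction. A monic cubic over Q with no rational root is irreducible (any nontrivial factorization would include a linear factor). Hence x^3 - 738 is the minimal polynomial of α, and in particular [Q(α):Q] = 3.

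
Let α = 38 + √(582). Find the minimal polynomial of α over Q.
m_α(x) = x^2 - 76x + 862

From α - 38 = √(582), squaring gives (α - 38)^2 = 582, i.e. α^2 - 76α + 1444 = 582, so α^2 - 76α + 862 = 0. The discriminant of x^2 - 76x + 862 is (-76)^2 - 4·(862) = 5776 - 3448 = 2328, and 4·(582) is not a perfect square in Q since 582 is squarefree and ≠ 1. Hence x^2 - 76x + 862 is irreducible over Q and is the minimal polynomial of α.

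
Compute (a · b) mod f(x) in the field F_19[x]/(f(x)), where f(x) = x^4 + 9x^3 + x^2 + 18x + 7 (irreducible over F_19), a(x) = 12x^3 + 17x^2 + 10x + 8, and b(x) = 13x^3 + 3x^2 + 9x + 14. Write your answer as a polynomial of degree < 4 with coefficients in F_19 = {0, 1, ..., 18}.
a · b ≡ 13x^3 + 7x^2 + x + 13 (mod f(x))

Multiply in F_19[x]: a(x)·b(x) = (12x^3 + 17x^2 + 10x + 8)·(13x^3 + 3x^2 + 9x + 14) = 4x^6 + 10x^5 + 4x^4 + 18x^3 + 10x^2 + 3x + 17. This has degree ≥ 4, so divide by f(x) over F_19: 4x^6 + 10x^5 + 4x^4 + 18x^3 + 10x^2 + 3x + 17 = (4x^2 + 12x + 6)·(x^4 + 9x^3 + x^2 + 18x + 7) + (13x^3 + 7x^2 + x + 13). Hence a·b ≡ 13x^3 + 7x^2 + x + 13 (mod f). (F_19[x]/(f) is a field with 19^4 = 130321 elements since f is irreducible of degree 4.)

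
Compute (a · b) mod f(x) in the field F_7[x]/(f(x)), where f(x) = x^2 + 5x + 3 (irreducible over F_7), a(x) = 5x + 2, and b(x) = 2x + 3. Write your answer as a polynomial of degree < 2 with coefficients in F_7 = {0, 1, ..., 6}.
a · b ≡ 4x + 4 (mod f(x))

Multiply in F_7[x]: a(x)·b(x) = (5x + 2)·(2x + 3) = 3x^2 + 5x + 6. This has degree ≥ 2, so divide by f(x) over F_7: 3x^2 + 5x + 6 = (3)·(x^2 + 5x + 3) + (4x + 4). Hence a·b ≡ 4x + 4 (mod f). (F_7[x]/(f) is a field with 7^2 = 49 elements since f is irreducible of degree 2.)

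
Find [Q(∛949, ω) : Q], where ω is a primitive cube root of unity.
[Q(∛949, ω) : Q] = 6

[Q(∛949):Q] = 3 (min poly x^3 - 949, irreducible since 949 is not a perfect cube). [Q(ω):Q] = 2 (min poly x^2 + x + 1). Since Q(∛949) ⊂ R and ω ∉ R, we have ω ∉ Q(∛949), so x^2 + x + 1 remains irreducible over Q(∛949) and [Q(∛949, ω) : Q(∛949)] = 2. By the tower law, [Q(∛949, ω) : Q] = 3 · 2 = 6. (In fact Q(∛949, ω) is the splitting field of x^3 - 949 over Q.)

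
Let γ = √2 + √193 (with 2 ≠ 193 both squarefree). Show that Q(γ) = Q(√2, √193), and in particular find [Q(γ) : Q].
[Q(γ) : Q] = 4 (equivalently, Q(γ) = Q(√2, √193))

Obviously Q(γ) ⊆ Q(√2, √193), and [Q(√2, √193):Q] = 4 (since 2, 193 are distinct squarefree integers > 1 with 386 not a perfect square). To show equality we compute the minimal polynomial of γ. From γ = √2 + √193: γ^2 = 2 + 2√(386) + 193 = 195 + 2√(386), so γ^2 - 195 = 2√(386); squaring, (γ^2 - 195)^2 = 4·386, i.e. γ^4 - 390γ^2 + 38025 - 1544 = 0, i.e. γ^4 - 390γ^2 + 36481 = 0. So γ is a root of x^4 - 390x^2 + 36481. This polynomial is irreducible over Q: it has no rational root (each ±√2 ± √193 is irrational), and any factorization into two quadratics over Q would force √(386) ∈ Q (pairing opposite roots) or √2, √193 ∈ Q (other pairings), all impossible. Hence [Q(γ):Q] = 4 = [Q(√2, √193):Q], so Q(γ) = Q(√2, √193).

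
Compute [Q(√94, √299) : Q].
[Q(√94, √299) : Q] = 4

[Q(√94):Q] = 2 (min poly x^2 - 94, irreducible since 94 is squarefree > 1). For the top step, suppose √299 ∈ Q(√94), say √299 = c + d√94 with c, d ∈ Q. Squaring: 299 = c^2 + 94d^2 + 2cd√94. Since √94 ∉ Q this forces 2cd = 0. If d = 0 then √299 = c ∈ Q, contradicting 299 squarefree > 1. If c = 0 then 299 = 94d^2, so 94·299 = (94d)^2 is a perfect square in Q — but 94·299 = 28106 is not a perfect square (since 94 and 299 are distinct squarefree integers). Contradiction. Hence √299 ∉ Q(√94), so x^2 - 299 stays irreducible over Q(√94) and [Q(√94, √299) : Q(√94)] = 2. By the tower law, [Q(√94, √299) : Q] = 2 · 2 = 4.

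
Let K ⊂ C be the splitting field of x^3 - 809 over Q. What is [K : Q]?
[K : Q] = 6

The roots of x^3 - 809 are ∛809, ω∛809, ω^2∛809 where ω = e^(2πi/3) is a primitive cube root of unity, so K = Q(∛809, ω). Now [Q(∛809):Q] = 3 (since 809 is not a perfect cube, x^3 - 809 is irreducible) and [Q(ω):Q] = 2. Both 2 and 3 divide [K:Q], and [K:Q] ≤ 3·2 = 6, so [K:Q] = 6. (Equivalently: Q(∛809) ⊂ R but ω ∉ R, so [K : Q(∛809)] = 2.)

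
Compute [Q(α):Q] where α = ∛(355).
[Q(α):Q] = 3

The minimal polynomial of α is x^3 - 355, irreducible over Q since 355 is not a perfect cube (so x^3 - 355 has no rational root). Hence [Q(α):Q] = deg(m_α) = 3.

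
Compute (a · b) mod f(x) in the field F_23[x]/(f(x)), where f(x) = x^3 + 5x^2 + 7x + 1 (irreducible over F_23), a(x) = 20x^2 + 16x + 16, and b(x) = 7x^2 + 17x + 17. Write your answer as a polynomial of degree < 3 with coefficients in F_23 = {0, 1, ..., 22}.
a · b ≡ 18x^2 + x + 14 (mod f(x))

Multiply in F_23[x]: a(x)·b(x) = (20x^2 + 16x + 16)·(7x^2 + 17x + 17) = 2x^4 + 15x^3 + 11x^2 + 15x + 19. This has degree ≥ 3, so divide by f(x) over F_23: 2x^4 + 15x^3 + 11x^2 + 15x + 19 = (2x + 5)·(x^3 + 5x^2 + 7x + 1) + (18x^2 + x + 14). Hence a·b ≡ 18x^2 + x + 14 (mod f). (F_23[x]/(f) is a field with 23^3 = 12167 elements since f is irreducible of degree 3.)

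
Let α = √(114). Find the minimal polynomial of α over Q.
m_α(x) = x^2 - 114

α satisfies α^2 - 114 = 0, so x^2 - 114 annihilates α. Since d = 114 is squarefree and ≠ 1, it is not a perfect square in Q, so x^2 - 114 has no rational root and is therefore irreducible over Q (a degree-2 polynomial over a field is irreducible iff it has no root). Hence m_α(x) = x^2 - 114.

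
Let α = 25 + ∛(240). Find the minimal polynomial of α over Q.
m_α(x) = x^3 - 75x^2 + 1875x - 15865

Set β = α - 25 = ∛(240), so β^3 = 240. Then (α - 25)^3 - 240 = 0, i.e. α is a root of g(x) = (x - 25)^3 - 240 = x^3 - 75x^2 + 1875x - 15865. Since g(x) = h(x - 25) where h(x) = x^3 - 240, and h is irreducible over Q (because 240 is not a perfect cube, so h has no rational root, and a monic cubic with no rational root is irreducible), g is also irreducible (irreducibility is preserved under the substitution x → x - 25). Hence m_α(x) = x^3 - 75x^2 + 1875x - 15865.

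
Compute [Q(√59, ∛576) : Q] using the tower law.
[Q(√59, ∛576) : Q] = 6

Let L = Q(√59, ∛576). Since Q(√59) ⊂ L and [Q(√59):Q] = 2, the tower law gives 2 | [L:Q]. Likewise Q(∛576) ⊂ L with [Q(∛576):Q] = 3 (because 576 is not a perfect cube), so 3 | [L:Q]. As gcd(2,3) = 1, [L:Q] is divisible by 6. Conversely L is generated over Q by √59 and ∛576, so [L:Q] ≤ 2·3 = 6. Therefore [Q(√59, ∛576) : Q] = 6.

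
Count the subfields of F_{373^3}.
F_{373^3} has 2 subfields

The subfields of F_{p^n} are exactly the fields F_{p^d} for d | n (each is the fixed field of the unique index-d subgroup of Gal(F_{p^n}/F_p) ≅ Z/nZ). The divisors of n = 3 are {1, 3}, giving 2 subfields: F_{373^1}, F_{373^3}.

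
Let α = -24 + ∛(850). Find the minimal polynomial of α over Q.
m_α(x) = x^3 + 72x^2 + 1728x + 12974

Set β = α + 24 = ∛(850), so β^3 = 850. Then (α + 24)^3 - 850 = 0, i.e. α is a root of g(x) = (x + 24)^3 - 850 = x^3 + 72x^2 + 1728x + 12974. Since g(x) = h(x + 24) where h(x) = x^3 - 850, and h is irreducible over Q (because 850 is not a perfect cube, so h has no rational root, and a monic cubic with no rational root is irreducible), g is also irreducible (irreducibility is preserved under the substitution x → x + 24). Hence m_α(x) = x^3 + 72x^2 + 1728x + 12974.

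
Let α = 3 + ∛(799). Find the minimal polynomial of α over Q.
m_α(x) = x^3 - 9x^2 + 27x - 826

Set β = α - 3 = ∛(799), so β^3 = 799. Then (α - 3)^3 - 799 = 0, i.e. α is a root of g(x) = (x - 3)^3 - 799 = x^3 - 9x^2 + 27x - 826. Since g(x) = h(x - 3) where h(x) = x^3 - 799, and h is irreducible over Q (because 799 is not a perfect cube, so h has no rational root, and a monic cubic with no rational root is irreducible), g is also irreducible (irreducibility is preserved under the substitution x → x - 3). Hence m_α(x) = x^3 - 9x^2 + 27x - 826.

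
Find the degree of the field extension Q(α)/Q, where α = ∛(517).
[Q(α):Q] = 3

The minimal polynomial of α is x^3 - 517, irreducible over Q since 517 is not a perfect cube (so x^3 - 517 has no rational root). Hence [Q(α):Q] = deg(m_α) = 3.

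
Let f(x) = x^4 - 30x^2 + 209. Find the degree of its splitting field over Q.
[K : Q] = 4

Solving the quadratic in x^2: x^2 = (30 ± √(30^2 - 4·209))/2 = (30 ± √64)/2 = (30 ± 8)/2, giving x^2 = 11 or x^2 = 19. So f(x) = (x^2 - 11)(x^2 - 19) and the roots of f are ±√11, ±√19. Hence the splitting field is K = Q(√11, √19). Since 11 and 19 are distinct squarefree integers > 1, their product 209 is not a perfect square, so √19 ∉ Q(√11). By the tower law [K:Q] = [Q(√11,√19):Q(√11)] · [Q(√11):Q] = 2 · 2 = 4.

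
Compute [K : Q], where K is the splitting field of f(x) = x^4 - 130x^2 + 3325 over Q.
[K : Q] = 4

Solving the quadratic in x^2: x^2 = (130 ± √(130^2 - 4·3325))/2 = (130 ± √3600)/2 = (130 ± 60)/2, giving x^2 = 95 or x^2 = 35. So f(x) = (x^2 - 95)(x^2 - 35) and the roots of f are ±√95, ±√35. Hence the splitting field is K = Q(√95, √35). Since 95 and 35 are distinct squarefree integers > 1, their product 3325 is not a perfect square, so √35 ∉ Q(√95). By the tower law [K:Q] = [Q(√95,√35):Q(√95)] · [Q(√95):Q] = 2 · 2 = 4.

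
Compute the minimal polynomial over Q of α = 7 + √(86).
m_α(x) = x^2 - 14x - 37

From α - 7 = √(86), squaring gives (α - 7)^2 = 86, i.e. α^2 - 14α + 49 = 86, so α^2 - 14α - 37 = 0. The discriminant of x^2 - 14x - 37 is (-14)^2 - 4·(-37) = 196 + 148 = 344, and 4·(86) is not a perfect square in Q since 86 is squarefree and ≠ 1. Hence x^2 - 14x - 37 is irreducible over Q and is the minimal polynomial of α.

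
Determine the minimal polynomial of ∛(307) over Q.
m_α(x) = x^3 - 307

α satisfies α^3 = 307, so x^3 - 307 annihilates α. By the rational root test, a rational root p/q (in lowest terms) of x^3 - 307 would satisfy p^3 = 307 q^3, forcing q = 1 and p^3 = 307; but 307 is not a perfect cube, contradiction. A monic cubic over Q with no rational root is irreducible (any nontrivial factorization would include a linear factor). Hence x^3 - 307 is the minimal polynomial of α, and in particular [Q(α):Q] = 3.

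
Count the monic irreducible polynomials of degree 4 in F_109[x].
There are 35286570 monic irreducible polynomials of degree 4 over F_109

Each element of F_{109^4} that lies in no proper subfield is a root of exactly one monic irreducible of degree 4 over F_109, and each such polynomial has 4 distinct roots in F_{109^4}. By Möbius inversion the count is N_109(4) = (1/4) Σ_{d|4} μ(4/d) · 109^d = (1/4)(μ(4)·109^1 + μ(2)·109^2 + μ(1)·109^4) = 141146280/4 = 35286570.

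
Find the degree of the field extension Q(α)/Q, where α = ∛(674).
[Q(α):Q] = 3

The minimal polynomial of α is x^3 - 674, irreducible over Q since 674 is not a perfect cube (so x^3 - 674 has no rational root). Hence [Q(α):Q] = deg(m_α) = 3.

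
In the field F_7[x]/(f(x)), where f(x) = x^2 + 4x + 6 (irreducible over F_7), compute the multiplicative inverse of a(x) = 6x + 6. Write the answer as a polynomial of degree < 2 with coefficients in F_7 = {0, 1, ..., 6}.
a(x)^(-1) ≡ 5x + 1 (mod f(x))

Since f is irreducible over F_7, F_7[x]/(f) is a field and a(x) ≠ 0 has an inverse. Apply the extended Euclidean algorithm to f(x) and a(x) in F_7[x]: f(x) = (6x + 4)·a(x) + (3). The last nonzero remainder is the constant 3 = gcd(f, a) in F_7. Back-substituting through the division chain expresses 3 = s(x)·a(x) + t(x)·f(x) with s(x) ≡ x + 3 (mod f), so (x + 3)·a(x) ≡ 3 (mod f). Multiplying by 3^(-1) ≡ 5 in F_7 gives a(x)^(-1) ≡ 5·(x + 3) ≡ 5x + 1 (mod f). Check: (6x + 6)·(5x + 1) = 2x^2 + x + 6 ≡ 1 (mod x^2 + 4x + 6).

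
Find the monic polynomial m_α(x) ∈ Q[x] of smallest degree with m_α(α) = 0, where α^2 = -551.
m_α(x) = x^2 + 551

α satisfies α^2 + 551 = 0, so x^2 + 551 annihilates α. Since d = -551 is squarefree and ≠ 1, it is not a perfect square in Q, so x^2 + 551 has no rational root and is therefore irreducible over Q (a degree-2 polynomial over a field is irreducible iff it has no root). Hence m_α(x) = x^2 + 551.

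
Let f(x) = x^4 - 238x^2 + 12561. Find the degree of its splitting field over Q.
[K : Q] = 4

Solving the quadratic in x^2: x^2 = (238 ± √(238^2 - 4·12561))/2 = (238 ± √6400)/2 = (238 ± 80)/2, giving x^2 = 79 or x^2 = 159. So f(x) = (x^2 - 79)(x^2 - 159) and the roots of f are ±√79, ±√159. Hence the splitting field is K = Q(√79, √159). Since 79 and 159 are distinct squarefree integers > 1, their product 12561 is not a perfect square, so √159 ∉ Q(√79). By the tower law [K:Q] = [Q(√79,√159):Q(√79)] · [Q(√79):Q] = 2 · 2 = 4.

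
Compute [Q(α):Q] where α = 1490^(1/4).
[Q(α):Q] = 4

α is a root of x^4 - 1490. By Eisenstein's criterion at the prime p = 2 (which divides the constant term 1490 but p^2 = 4 does not, since 1490 is squarefree), x^4 - 1490 is irreducible over Q. Hence [Q(α):Q] = 4.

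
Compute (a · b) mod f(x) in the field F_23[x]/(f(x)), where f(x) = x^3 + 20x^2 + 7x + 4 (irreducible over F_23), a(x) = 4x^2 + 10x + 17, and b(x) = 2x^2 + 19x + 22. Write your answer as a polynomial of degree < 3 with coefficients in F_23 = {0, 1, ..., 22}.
a · b ≡ 18x^2 + 16x + 9 (mod f(x))

Multiply in F_23[x]: a(x)·b(x) = (4x^2 + 10x + 17)·(2x^2 + 19x + 22) = 8x^4 + 4x^3 + 13x^2 + 14x + 6. This has degree ≥ 3, so divide by f(x) over F_23: 8x^4 + 4x^3 + 13x^2 + 14x + 6 = (8x + 5)·(x^3 + 20x^2 + 7x + 4) + (18x^2 + 16x + 9). Hence a·b ≡ 18x^2 + 16x + 9 (mod f). (F_23[x]/(f) is a field with 23^3 = 12167 elements since f is irreducible of degree 3.)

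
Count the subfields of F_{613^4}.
F_{613^4} has 3 subfields

The subfields of F_{p^n} are exactly the fields F_{p^d} for d | n (each is the fixed field of the unique index-d subgroup of Gal(F_{p^n}/F_p) ≅ Z/nZ). The divisors of n = 4 are {1, 2, 4}, giving 3 subfields: F_{613^1}, F_{613^2}, F_{613^4}.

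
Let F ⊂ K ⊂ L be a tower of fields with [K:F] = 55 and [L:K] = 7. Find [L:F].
[L:F] = 385

The tower law says that for any tower of field extensions F ⊂ K ⊂ L with finite degrees, [L:F] = [L:K] · [K:F]. Here this gives [L:F] = 7 · 55 = 385.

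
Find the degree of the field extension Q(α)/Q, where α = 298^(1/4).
[Q(α):Q] = 4

α is a root of x^4 - 298. By Eisenstein's criterion at the prime p = 2 (which divides the constant term 298 but p^2 = 4 does not, since 298 is squarefree), x^4 - 298 is irreducible over Q. Hence [Q(α):Q] = 4.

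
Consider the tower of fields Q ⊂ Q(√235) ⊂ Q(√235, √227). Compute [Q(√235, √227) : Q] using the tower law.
[Q(√235, √227) : Q] = 4

[Q(√235):Q] = 2 (min poly x^2 - 235, irreducible since 235 is squarefree > 1). For the top step, suppose √227 ∈ Q(√235), say √227 = c + d√235 with c, d ∈ Q. Squaring: 227 = c^2 + 235d^2 + 2cd√235. Since √235 ∉ Q this forces 2cd = 0. If d = 0 then √227 = c ∈ Q, contradicting 227 squarefree > 1. If c = 0 then 227 = 235d^2, so 235·227 = (235d)^2 is a perfect square in Q — but 235·227 = 53345 is not a perfect square (since 235 and 227 are distinct squarefree integers). Contradiction. Hence √227 ∉ Q(√235), so x^2 - 227 stays irreducible over Q(√235) and [Q(√235, √227) : Q(√235)] = 2. By the tower law, [Q(√235, √227) : Q] = 2 · 2 = 4.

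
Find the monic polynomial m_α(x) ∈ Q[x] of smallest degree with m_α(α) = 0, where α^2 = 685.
m_α(x) = x^2 - 685

α satisfies α^2 - 685 = 0, so x^2 - 685 annihilates α. Since d = 685 is squarefree and ≠ 1, it is not a perfect square in Q, so x^2 - 685 has no rational root and is therefore irreducible over Q (a degree-2 polynomial over a field is irreducible iff it has no root). Hence m_α(x) = x^2 - 685.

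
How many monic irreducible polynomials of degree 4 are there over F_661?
There are 47724880830 monic irreducible polynomials of degree 4 over F_661

Each element of F_{661^4} that lies in no proper subfield is a root of exactly one monic irreducible of degree 4 over F_661, and each such polynomial has 4 distinct roots in F_{661^4}. By Möbius inversion the count is N_661(4) = (1/4) Σ_{d|4} μ(4/d) · 661^d = (1/4)(μ(4)·661^1 + μ(2)·661^2 + μ(1)·661^4) = 190899523320/4 = 47724880830.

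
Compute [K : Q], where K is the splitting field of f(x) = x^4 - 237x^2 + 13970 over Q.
[K : Q] = 4

Solving the quadratic in x^2: x^2 = (237 ± √(237^2 - 4·13970))/2 = (237 ± √289)/2 = (237 ± 17)/2, giving x^2 = 127 or x^2 = 110. So f(x) = (x^2 - 127)(x^2 - 110) and the roots of f are ±√127, ±√110. Hence the splitting field is K = Q(√127, √110). Since 127 and 110 are distinct squarefree integers > 1, their product 13970 is not a perfect square, so √110 ∉ Q(√127). By the tower law [K:Q] = [Q(√127,√110):Q(√127)] · [Q(√127):Q] = 2 · 2 = 4.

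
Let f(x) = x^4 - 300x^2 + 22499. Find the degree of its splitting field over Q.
[K : Q] = 4

Solving the quadratic in x^2: x^2 = (300 ± √(300^2 - 4·22499))/2 = (300 ± √4)/2 = (300 ± 2)/2, giving x^2 = 149 or x^2 = 151. So f(x) = (x^2 - 149)(x^2 - 151) and the roots of f are ±√149, ±√151. Hence the splitting field is K = Q(√149, √151). Since 149 and 151 are distinct squarefree integers > 1, their product 22499 is not a perfect square, so √151 ∉ Q(√149). By the tower law [K:Q] = [Q(√149,√151):Q(√149)] · [Q(√149):Q] = 2 · 2 = 4.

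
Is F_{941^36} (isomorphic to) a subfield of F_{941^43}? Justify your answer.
No: F_{941^36} is not a subfield of F_{941^43}

F_{p^m} embeds in F_{p^n} iff m | n. Here 36 ∤ 43 (since 43 = 1·36 + 7 with remainder 7 ≠ 0), so F_{941^36} is not a subfield of F_{941^43}. Equivalently: if it were, the tower law would give 36 = [F_{941^36}:F_941] dividing [F_{941^43}:F_941] = 43, contradiction.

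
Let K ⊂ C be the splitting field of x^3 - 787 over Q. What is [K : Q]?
[K : Q] = 6

The roots of x^3 - 787 are ∛787, ω∛787, ω^2∛787 where ω = e^(2πi/3) is a primitive cube root of unity, so K = Q(∛787, ω). Now [Q(∛787):Q] = 3 (since 787 is not a perfect cube, x^3 - 787 is irreducible) and [Q(ω):Q] = 2. Both 2 and 3 divide [K:Q], and [K:Q] ≤ 3·2 = 6, so [K:Q] = 6. (Equivalently: Q(∛787) ⊂ R but ω ∉ R, so [K : Q(∛787)] = 2.)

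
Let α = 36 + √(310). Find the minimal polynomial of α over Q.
m_α(x) = x^2 - 72x + 986

From α - 36 = √(310), squaring gives (α - 36)^2 = 310, i.e. α^2 - 72α + 1296 = 310, so α^2 - 72α + 986 = 0. The discriminant of x^2 - 72x + 986 is (-72)^2 - 4·(986) = 5184 - 3944 = 1240, and 4·(310) is not a perfect square in Q since 310 is squarefree and ≠ 1. Hence x^2 - 72x + 986 is irreducible over Q and is the minimal polynomial of α.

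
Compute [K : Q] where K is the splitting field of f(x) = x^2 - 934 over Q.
[K : Q] = 2

f(x) = x^2 - 934 factors as (x - √934)(x + √934). The splitting field is K = Q(√934). Since 934 is squarefree and > 1, it is not a perfect square, so x^2 - 934 is irreducible over Q and [Q(√934) : Q] = 2. Hence [K : Q] = 2.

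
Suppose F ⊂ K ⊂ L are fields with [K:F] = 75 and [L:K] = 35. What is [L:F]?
[L:F] = 2625

The tower law says that for any tower of field extensions F ⊂ K ⊂ L with finite degrees, [L:F] = [L:K] · [K:F]. Here this gives [L:F] = 35 · 75 = 2625.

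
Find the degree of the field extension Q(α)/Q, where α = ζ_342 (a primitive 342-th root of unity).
[Q(α):Q] = 108

The minimal polynomial of ζ_342 over Q is the 342-th cyclotomic polynomial Φ_342(x), which is irreducible over Q and has degree φ(342) = 108. Hence [Q(α):Q] = φ(342) = 108.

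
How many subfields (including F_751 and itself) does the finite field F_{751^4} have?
F_{751^4} has 3 subfields

The subfields of F_{p^n} are exactly the fields F_{p^d} for d | n (each is the fixed field of the unique index-d subgroup of Gal(F_{p^n}/F_p) ≅ Z/nZ). The divisors of n = 4 are {1, 2, 4}, giving 3 subfields: F_{751^1}, F_{751^2}, F_{751^4}.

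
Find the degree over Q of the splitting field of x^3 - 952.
[K : Q] = 6

The roots of x^3 - 952 are ∛952, ω∛952, ω^2∛952 where ω = e^(2πi/3) is a primitive cube root of unity, so K = Q(∛952, ω). Now [Q(∛952):Q] = 3 (since 952 is not a perfect cube, x^3 - 952 is irreducible) and [Q(ω):Q] = 2. Both 2 and 3 divide [K:Q], and [K:Q] ≤ 3·2 = 6, so [K:Q] = 6. (Equivalently: Q(∛952) ⊂ R but ω ∉ R, so [K : Q(∛952)] = 2.)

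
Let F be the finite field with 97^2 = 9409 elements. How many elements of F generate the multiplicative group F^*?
There are φ(9408) = 2688 primitive elements

F_q^* is cyclic of order q - 1 = 9408. A cyclic group of order m has exactly φ(m) generators. Here m = 9408 = 2^6 · 3 · 7^2, so the number of primitive elements is φ(9408) = 2688.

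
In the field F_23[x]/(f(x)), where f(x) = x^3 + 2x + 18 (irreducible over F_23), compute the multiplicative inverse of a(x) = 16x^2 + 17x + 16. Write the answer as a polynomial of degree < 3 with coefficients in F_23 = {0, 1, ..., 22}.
a(x)^(-1) ≡ 22x^2 + 6x + 7 (mod f(x))

Since f is irreducible over F_23, F_23[x]/(f) is a field and a(x) ≠ 0 has an inverse. Apply the extended Euclidean algorithm to f(x) and a(x) in F_23[x]: f(x) = (13x + 2)·a(x) + (13x + 9);  a(x) = (3x + 1)·(13x + 9) + (7). The last nonzero remainder is the constant 7 = gcd(f, a) in F_23. Back-substituting through the division chain expresses 7 = s(x)·a(x) + t(x)·f(x) with s(x) ≡ 16x^2 + 19x + 3 (mod f), so (16x^2 + 19x + 3)·a(x) ≡ 7 (mod f). Multiplying by 7^(-1) ≡ 10 in F_23 gives a(x)^(-1) ≡ 10·(16x^2 + 19x + 3) ≡ 22x^2 + 6x + 7 (mod f). Check: (16x^2 + 17x + 16)·(22x^2 + 6x + 7) = 7x^4 + 10x^3 + 14x^2 + 8x + 20 ≡ 1 (mod x^3 + 2x + 18).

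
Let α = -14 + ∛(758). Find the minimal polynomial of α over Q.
m_α(x) = x^3 + 42x^2 + 588x + 1986

Set β = α + 14 = ∛(758), so β^3 = 758. Then (α + 14)^3 - 758 = 0, i.e. α is a root of g(x) = (x + 14)^3 - 758 = x^3 + 42x^2 + 588x + 1986. Since g(x) = h(x + 14) where h(x) = x^3 - 758, and h is irreducible over Q (because 758 is not a perfect cube, so h has no rational root, and a monic cubic with no rational root is irreducible), g is also irreducible (irreducibility is preserved under the substitution x → x + 14). Hence m_α(x) = x^3 + 42x^2 + 588x + 1986.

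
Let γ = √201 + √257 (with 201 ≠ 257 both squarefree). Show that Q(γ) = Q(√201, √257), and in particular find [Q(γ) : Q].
[Q(γ) : Q] = 4 (equivalently, Q(γ) = Q(√201, √257))

Obviously Q(γ) ⊆ Q(√201, √257), and [Q(√201, √257):Q] = 4 (since 201, 257 are distinct squarefree integers > 1 with 51657 not a perfect square). To show equality we compute the minimal polynomial of γ. From γ = √201 + √257: γ^2 = 201 + 2√(51657) + 257 = 458 + 2√(51657), so γ^2 - 458 = 2√(51657); squaring, (γ^2 - 458)^2 = 4·51657, i.e. γ^4 - 916γ^2 + 209764 - 206628 = 0, i.e. γ^4 - 916γ^2 + 3136 = 0. So γ is a root of x^4 - 916x^2 + 3136. This polynomial is irreducible over Q: it has no rational root (each ±√201 ± √257 is irrational), and any factorization into two quadratics over Q would force √(51657) ∈ Q (pairing opposite roots) or √201, √257 ∈ Q (other pairings), all impossible. Hence [Q(γ):Q] = 4 = [Q(√201, √257):Q], so Q(γ) = Q(√201, √257).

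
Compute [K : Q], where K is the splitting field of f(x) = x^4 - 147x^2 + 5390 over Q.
[K : Q] = 4

Solving the quadratic in x^2: x^2 = (147 ± √(147^2 - 4·5390))/2 = (147 ± √49)/2 = (147 ± 7)/2, giving x^2 = 77 or x^2 = 70. So f(x) = (x^2 - 77)(x^2 - 70) and the roots of f are ±√77, ±√70. Hence the splitting field is K = Q(√77, √70). Since 77 and 70 are distinct squarefree integers > 1, their product 5390 is not a perfect square, so √70 ∉ Q(√77). By the tower law [K:Q] = [Q(√77,√70):Q(√77)] · [Q(√77):Q] = 2 · 2 = 4.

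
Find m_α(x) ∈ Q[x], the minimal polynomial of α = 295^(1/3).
m_α(x) = x^3 - 295

α satisfies α^3 = 295, so x^3 - 295 annihilates α. By the rational root test, a rational root p/q (in lowest terms) of x^3 - 295 would satisfy p^3 = 295 q^3, forcing q = 1 and p^3 = 295; but 295 is not a perfect cube, contradiction. A monic cubic over Q with no rational root is irreducible (any nontrivial factorization would include a linear factor). Hence x^3 - 295 is the minimal polynomial of α, and in particular [Q(α):Q] = 3.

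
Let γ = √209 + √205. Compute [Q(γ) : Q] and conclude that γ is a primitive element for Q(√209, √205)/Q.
[Q(γ) : Q] = 4 (equivalently, Q(γ) = Q(√209, √205))

Obviously Q(γ) ⊆ Q(√209, √205), and [Q(√209, √205):Q] = 4 (since 209, 205 are distinct squarefree integers > 1 with 42845 not a perfect square). To show equality we compute the minimal polynomial of γ. From γ = √209 + √205: γ^2 = 209 + 2√(42845) + 205 = 414 + 2√(42845), so γ^2 - 414 = 2√(42845); squaring, (γ^2 - 414)^2 = 4·42845, i.e. γ^4 - 828γ^2 + 171396 - 171380 = 0, i.e. γ^4 - 828γ^2 + 16 = 0. So γ is a root of x^4 - 828x^2 + 16. This polynomial is irreducible over Q: it has no rational root (each ±√209 ± √205 is irrational), and any factorization into two quadratics over Q would force √(42845) ∈ Q (pairing opposite roots) or √209, √205 ∈ Q (other pairings), all impossible. Hence [Q(γ):Q] = 4 = [Q(√209, √205):Q], so Q(γ) = Q(√209, √205).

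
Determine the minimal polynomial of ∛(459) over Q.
m_α(x) = x^3 - 459

α satisfies α^3 = 459, so x^3 - 459 annihilates α. By the rational root test, a rational root p/q (in lowest terms) of x^3 - 459 would satisfy p^3 = 459 q^3, forcing q = 1 and p^3 = 459; but 459 is not a perfect cube, contradiction. A monic cubic over Q with no rational root is irreducible (any nontrivial factorization would include a linear factor). Hence x^3 - 459 is the minimal polynomial of α, and in particular [Q(α):Q] = 3.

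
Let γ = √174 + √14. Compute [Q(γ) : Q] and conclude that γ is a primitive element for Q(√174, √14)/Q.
[Q(γ) : Q] = 4 (equivalently, Q(γ) = Q(√174, √14))

Obviously Q(γ) ⊆ Q(√174, √14), and [Q(√174, √14):Q] = 4 (since 174, 14 are distinct squarefree integers > 1 with 2436 not a perfect square). To show equality we compute the minimal polynomial of γ. From γ = √174 + √14: γ^2 = 174 + 2√(2436) + 14 = 188 + 2√(2436), so γ^2 - 188 = 2√(2436); squaring, (γ^2 - 188)^2 = 4·2436, i.e. γ^4 - 376γ^2 + 35344 - 9744 = 0, i.e. γ^4 - 376γ^2 + 25600 = 0. So γ is a root of x^4 - 376x^2 + 25600. This polynomial is irreducible over Q: it has no rational root (each ±√174 ± √14 is irrational), and any factorization into two quadratics over Q would force √(2436) ∈ Q (pairing opposite roots) or √174, √14 ∈ Q (other pairings), all impossible. Hence [Q(γ):Q] = 4 = [Q(√174, √14):Q], so Q(γ) = Q(√174, √14).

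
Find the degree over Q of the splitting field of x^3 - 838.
[K : Q] = 6

The roots of x^3 - 838 are ∛838, ω∛838, ω^2∛838 where ω = e^(2πi/3) is a primitive cube root of unity, so K = Q(∛838, ω). Now [Q(∛838):Q] = 3 (since 838 is not a perfect cube, x^3 - 838 is irreducible) and [Q(ω):Q] = 2. Both 2 and 3 divide [K:Q], and [K:Q] ≤ 3·2 = 6, so [K:Q] = 6. (Equivalently: Q(∛838) ⊂ R but ω ∉ R, so [K : Q(∛838)] = 2.)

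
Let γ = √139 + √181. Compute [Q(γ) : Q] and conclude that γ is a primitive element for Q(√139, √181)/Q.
[Q(γ) : Q] = 4 (equivalently, Q(γ) = Q(√139, √181))

Obviously Q(γ) ⊆ Q(√139, √181), and [Q(√139, √181):Q] = 4 (since 139, 181 are distinct squarefree integers > 1 with 25159 not a perfect square). To show equality we compute the minimal polynomial of γ. From γ = √139 + √181: γ^2 = 139 + 2√(25159) + 181 = 320 + 2√(25159), so γ^2 - 320 = 2√(25159); squaring, (γ^2 - 320)^2 = 4·25159, i.e. γ^4 - 640γ^2 + 102400 - 100636 = 0, i.e. γ^4 - 640γ^2 + 1764 = 0. So γ is a root of x^4 - 640x^2 + 1764. This polynomial is irreducible over Q: it has no rational root (each ±√139 ± √181 is irrational), and any factorization into two quadratics over Q would force √(25159) ∈ Q (pairing opposite roots) or √139, √181 ∈ Q (other pairings), all impossible. Hence [Q(γ):Q] = 4 = [Q(√139, √181):Q], so Q(γ) = Q(√139, √181).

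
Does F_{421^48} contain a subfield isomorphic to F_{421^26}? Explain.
No: F_{421^26} is not a subfield of F_{421^48}

F_{p^m} embeds in F_{p^n} iff m | n. Here 26 ∤ 48 (since 48 = 1·26 + 22 with remainder 22 ≠ 0), so F_{421^26} is not a subfield of F_{421^48}. Equivalently: if it were, the tower law would give 26 = [F_{421^26}:F_421] dividing [F_{421^48}:F_421] = 48, contradiction.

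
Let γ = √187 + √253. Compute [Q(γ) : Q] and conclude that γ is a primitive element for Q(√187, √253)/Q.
[Q(γ) : Q] = 4 (equivalently, Q(γ) = Q(√187, √253))

Obviously Q(γ) ⊆ Q(√187, √253), and [Q(√187, √253):Q] = 4 (since 187, 253 are distinct squarefree integers > 1 with 47311 not a perfect square). To show equality we compute the minimal polynomial of γ. From γ = √187 + √253: γ^2 = 187 + 2√(47311) + 253 = 440 + 2√(47311), so γ^2 - 440 = 2√(47311); squaring, (γ^2 - 440)^2 = 4·47311, i.e. γ^4 - 880γ^2 + 193600 - 189244 = 0, i.e. γ^4 - 880γ^2 + 4356 = 0. So γ is a root of x^4 - 880x^2 + 4356. This polynomial is irreducible over Q: it has no rational root (each ±√187 ± √253 is irrational), and any factorization into two quadratics over Q would force √(47311) ∈ Q (pairing opposite roots) or √187, √253 ∈ Q (other pairings), all impossible. Hence [Q(γ):Q] = 4 = [Q(√187, √253):Q], so Q(γ) = Q(√187, √253).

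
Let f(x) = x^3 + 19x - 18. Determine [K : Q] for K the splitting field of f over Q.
[K : Q] = 6

By the rational root test, any rational root of the monic integer polynomial f(x) = x^3 + 19x - 18 must be an integer dividing the constant term -18, i.e. one of ±{1, 2, 3, 6, 9, 18}. Evaluating: f(1) = 2, f(-1) = -38, f(2) = 28, f(-2) = -64, f(3) = 66, f(-3) = -102, f(6) = 312, f(-6) = -348, f(9) = 882, f(-9) = -918, f(18) = 6156, f(-18) = -6192; none is 0, so f has no rational root and is therefore irreducible over Q (a cubic with no linear factor over a field is irreducible). For an irreducible cubic, the Galois group is A_3 or S_3 according as the discriminant disc(f) = -4a^3 - 27b^2 = -4·(19)^3 - 27·(-18)^2 = -36184 is or is not a square in Q. Here disc(f) = -36184 is not a perfect square in Q, so the Galois group of f over Q is not contained in A_3 and must be all of S_3. The splitting field has degree |S_3| = 6 over Q, so [K : Q] = 6.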